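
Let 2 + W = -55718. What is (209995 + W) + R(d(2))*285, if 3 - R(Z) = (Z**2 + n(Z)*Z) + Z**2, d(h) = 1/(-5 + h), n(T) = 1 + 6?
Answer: 467195/3 ≈ 1.5573e+5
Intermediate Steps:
n(T) = 7
W = -55720 (W = -2 - 55718 = -55720)
R(Z) = 3 - 7*Z - 2*Z**2 (R(Z) = 3 - ((Z**2 + 7*Z) + Z**2) = 3 - (2*Z**2 + 7*Z) = 3 + (-7*Z - 2*Z**2) = 3 - 7*Z - 2*Z**2)
(209995 + W) + R(d(2))*285 = (209995 - 55720) + (3 - 7/(-5 + 2) - 2/(-5 + 2)**2)*285 = 154275 + (3 - 7/(-3) - 2*(1/(-3))**2)*285 = 154275 + (3 - 7*(-1/3) - 2*(-1/3)**2)*285 = 154275 + (3 + 7/3 - 2*1/9)*285 = 154275 + (3 + 7/3 - 2/9)*285 = 154275 + (46/9)*285 = 154275 + 4370/3 = 467195/3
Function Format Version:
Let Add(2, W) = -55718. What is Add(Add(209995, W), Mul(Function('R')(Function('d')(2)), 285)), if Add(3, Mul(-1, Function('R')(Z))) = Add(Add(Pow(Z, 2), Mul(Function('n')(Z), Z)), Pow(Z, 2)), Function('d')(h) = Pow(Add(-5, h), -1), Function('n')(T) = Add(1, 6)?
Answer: Rational(467195, 3) ≈ 1.5573e+5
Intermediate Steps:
Function('n')(T) = 7
W = -55720 (W = Add(-2, -55718) = -55720)
Function('R')(Z) = Add(3, Mul(-7, Z), Mul(-2, Pow(Z, 2))) (Function('R')(Z) = Add(3, Mul(-1, Add(Add(Pow(Z, 2), Mul(7, Z)), Pow(Z, 2)))) = Add(3, Mul(-1, Add(Mul(2, Pow(Z, 2)), Mul(7, Z)))) = Add(3, Add(Mul(-7, Z), Mul(-2, Pow(Z, 2)))) = Add(3, Mul(-7, Z), Mul(-2, Pow(Z, 2))))
Add(Add(209995, W), Mul(Function('R')(Function('d')(2)), 285)) = Add(Add(209995, -55720), Mul(Add(3, Mul(-7, Pow(Add(-5, 2), -1)), Mul(-2, Pow(Pow(Add(-5, 2), -1), 2))), 285)) = Add(154275, Mul(Add(3, Mul(-7, Pow(-3, -1)), Mul(-2, Pow(Pow(-3, -1), 2))), 285)) = Add(154275, Mul(Add(3, Mul(-7, Rational(-1, 3)), Mul(-2, Pow(Rational(-1, 3), 2))), 285)) = Add(154275, Mul(Add(3, Rational(7, 3), Mul(-2, Rational(1, 9))), 285)) = Add(154275, Mul(Add(3, Rational(7, 3), Rational(-2, 9)), 285)) = Add(154275, Mul(Rational(46, 9), 285)) = Add(154275, Rational(4370, 3)) = Rational(467195, 3)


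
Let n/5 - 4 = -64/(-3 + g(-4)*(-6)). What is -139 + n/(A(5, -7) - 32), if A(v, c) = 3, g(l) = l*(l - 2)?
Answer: -595817/4263 ≈ -139.76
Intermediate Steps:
g(l) = l*(-2 + l)
n = 3260/147 (n = 20 + 5*(-64/(-3 - 4*(-2 - 4)*(-6))) = 20 + 5*(-64/(-3 - 4*(-6)*(-6))) = 20 + 5*(-64/(-3 + 24*(-6))) = 20 + 5*(-64/(-3 - 144)) = 20 + 5*(-64/(-147)) = 20 + 5*(-64*(-1/147)) = 20 + 5*(64/147) = 20 + 320/147 = 3260/147 ≈ 22.177)
-139 + n/(A(5, -7) - 32) = -139 + (3260/147)/(3 - 32) = -139 + (3260/147)/(-29) = -139 - 1/29*3260/147 = -139 - 3260/4263 = -595817/4263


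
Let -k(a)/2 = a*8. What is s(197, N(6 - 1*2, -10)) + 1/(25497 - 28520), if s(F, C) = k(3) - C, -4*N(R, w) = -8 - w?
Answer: -287187/6046 ≈ -47.500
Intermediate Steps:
k(a) = -16*a (k(a) = -2*a*8 = -16*a)
N(R, w) = 2 + w/4 (N(R, w) = -(-8 - w)/4 = 2 + w/4)
s(F, C) = -48 - C (s(F, C) = -16*3 - C = -48 - C)
s(197, N(6 - 1*2, -10)) + 1/(25497 - 28520) = (-48 - (2 + (1/4)*(-10))) + 1/(25497 - 28520) = (-48 - (2 - 5/2)) + 1/(-3023) = (-48 - 1*(-1/2)) - 1/3023 = (-48 + 1/2) - 1/3023 = -95/2 - 1/3023 = -287187/6046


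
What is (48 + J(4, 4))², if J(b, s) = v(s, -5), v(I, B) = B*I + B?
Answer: 529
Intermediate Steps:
v(I, B) = B + B*I
J(b, s) = -5 - 5*s (J(b, s) = -5*(1 + s) = -5 - 5*s)
(48 + J(4, 4))² = (48 + (-5 - 5*4))² = (48 + (-5 - 20))² = (48 - 25)² = 23² = 529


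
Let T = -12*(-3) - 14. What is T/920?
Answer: 11/460 ≈ 0.023913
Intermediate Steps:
T = 22 (T = 36 - 14 = 22)
T/920 = 22/920 = 22*(1/920) = 11/460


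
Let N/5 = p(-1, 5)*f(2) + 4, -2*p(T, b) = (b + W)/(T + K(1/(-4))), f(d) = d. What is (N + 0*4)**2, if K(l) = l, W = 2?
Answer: 2304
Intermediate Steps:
p(T, b) = -(2 + b)/(2*(-1/4 + T)) (p(T, b) = -(b + 2)/(2*(T + 1/(-4))) = -(2 + b)/(2*(T - 1/4)) = -(2 + b)/(2*(-1/4 + T)))
N = 48 (N = 5*((2*(-2 - 1*5)/(-1 + 4*(-1)))*2 + 4) = 5*((2*(-2 - 5)/(-1 - 4))*2 + 4) = 5*((2*(-7)/(-5))*2 + 4) = 5*((2*(-1/5)*(-7))*2 + 4) = 5*((14/5)*2 + 4) = 5*(28/5 + 4) = 5*(48/5) = 48)
(N + 0*4)**2 = (48 + 0*4)**2 = (48 + 0)**2 = 48**2 = 2304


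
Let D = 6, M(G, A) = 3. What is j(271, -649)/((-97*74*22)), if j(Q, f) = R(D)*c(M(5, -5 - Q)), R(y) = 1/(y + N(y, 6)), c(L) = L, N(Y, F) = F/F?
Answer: -3/1105412 ≈ -2.7139e-6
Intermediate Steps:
N(Y, F) = 1
R(y) = 1/(1 + y) (R(y) = 1/(y + 1) = 1/(1 + y))
j(Q, f) = 3/7 (j(Q, f) = 3/(1 + 6) = 3/7)
j(271, -649)/((-97*74*22)) = 3/(7*((-97*74*22))) = 3/(7*((-7178*22))) = (3/7)/(-157916) = (3/7)*(-1/157916) = -3/1105412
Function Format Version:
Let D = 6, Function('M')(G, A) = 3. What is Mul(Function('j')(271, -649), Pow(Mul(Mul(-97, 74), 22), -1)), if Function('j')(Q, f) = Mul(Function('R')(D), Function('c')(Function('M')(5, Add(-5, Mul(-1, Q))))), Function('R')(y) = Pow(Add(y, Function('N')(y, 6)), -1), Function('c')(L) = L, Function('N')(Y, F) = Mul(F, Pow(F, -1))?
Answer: Rational(-3, 1105412) ≈ -2.7139e-6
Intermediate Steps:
Function('N')(Y, F) = 1
Function('R')(y) = Pow(Add(1, y), -1) (Function('R')(y) = Pow(Add(y, 1), -1) = Pow(Add(1, y), -1))
Function('j')(Q, f) = Rational(3, 7) (Function('j')(Q, f) = Mul(Pow(Add(1, 6), -1), 3) = Mul(Pow(7, -1), 3) = Mul(Rational(1, 7), 3) = Rational(3, 7))
Mul(Function('j')(271, -649), Pow(Mul(Mul(-97, 74), 22), -1)) = Mul(Rational(3, 7), Pow(Mul(Mul(-97, 74), 22), -1)) = Mul(Rational(3, 7), Pow(Mul(-7178, 22), -1)) = Mul(Rational(3, 7), Pow(-157916, -1)) = Mul(Rational(3, 7), Rational(-1, 157916)) = Rational(-3, 1105412)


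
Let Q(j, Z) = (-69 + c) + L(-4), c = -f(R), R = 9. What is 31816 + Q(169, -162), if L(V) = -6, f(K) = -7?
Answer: 31748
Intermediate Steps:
c = 7 (c = -1*(-7) = 7)
Q(j, Z) = -68 (Q(j, Z) = (-69 + 7) - 6 = -62 - 6 = -68)
31816 + Q(169, -162) = 31816 - 68 = 31748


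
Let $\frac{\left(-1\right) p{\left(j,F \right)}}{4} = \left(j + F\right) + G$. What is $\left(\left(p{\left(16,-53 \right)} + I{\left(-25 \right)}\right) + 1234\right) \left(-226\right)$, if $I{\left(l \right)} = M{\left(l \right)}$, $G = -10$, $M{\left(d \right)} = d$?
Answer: $-315722$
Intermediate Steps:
$I{\left(l \right)} = l$
$p{\left(j,F \right)} = 40 - 4 F - 4 j$ ($p{\left(j,F \right)} = - 4 \left(\left(j + F\right) - 10\right) = - 4 \left(\left(F + j\right) - 10\right) = - 4 \left(-10 + F + j\right) = 40 - 4 F - 4 j$)
$\left(\left(p{\left(16,-53 \right)} + I{\left(-25 \right)}\right) + 1234\right) \left(-226\right) = \left(\left(\left(40 - -212 - 64\right) - 25\right) + 1234\right) \left(-226\right) = \left(\left(\left(40 + 212 - 64\right) - 25\right) + 1234\right) \left(-226\right) = \left(\left(188 - 25\right) + 1234\right) \left(-226\right) = \left(163 + 1234\right) \left(-226\right) = 1397 \left(-226\right) = -315722$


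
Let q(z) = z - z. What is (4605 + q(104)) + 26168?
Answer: 30773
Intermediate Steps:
q(z) = 0
(4605 + q(104)) + 26168 = (4605 + 0) + 26168 = 4605 + 26168 = 30773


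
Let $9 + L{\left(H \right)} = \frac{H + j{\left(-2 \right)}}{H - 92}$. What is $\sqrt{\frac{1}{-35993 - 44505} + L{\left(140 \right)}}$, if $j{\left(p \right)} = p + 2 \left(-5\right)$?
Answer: $\frac{i \sqrt{369356620710}}{241494} \approx 2.5166 i$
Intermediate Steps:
$j{\left(p \right)} = -10 + p$ ($j{\left(p \right)} = p - 10 = -10 + p$)
$L{\left(H \right)} = -9 + \frac{-12 + H}{-92 + H}$ ($L{\left(H \right)} = -9 + \frac{H - 12}{H - 92} = -9 + \frac{H - 12}{-92 + H} = -9 + \frac{-12 + H}{-92 + H}$)
$\sqrt{\frac{1}{-35993 - 44505} + L{\left(140 \right)}} = \sqrt{\frac{1}{-35993 - 44505} + \frac{8 \left(102 - 140\right)}{-92 + 140}} = \sqrt{\frac{1}{-80498} + \frac{8 \left(102 - 140\right)}{48}} = \sqrt{- \frac{1}{80498} + 8 \cdot \frac{1}{48} \left(-38\right)} = \sqrt{- \frac{1}{80498} - \frac{19}{3}} = \sqrt{- \frac{1529465}{241494}} = \frac{i \sqrt{369356620710}}{241494}$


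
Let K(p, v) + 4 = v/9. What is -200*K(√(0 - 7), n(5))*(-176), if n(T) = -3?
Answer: -457600/3 ≈ -1.5253e+5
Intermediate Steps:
K(p, v) = -4 + v/9
-200*K(√(0 - 7), n(5))*(-176) = -200*(-4 + (⅑)*(-3))*(-176) = -200*(-4 - ⅓)*(-176) = -200*(-13/3)*(-176) = (2600/3)*(-176) = -457600/3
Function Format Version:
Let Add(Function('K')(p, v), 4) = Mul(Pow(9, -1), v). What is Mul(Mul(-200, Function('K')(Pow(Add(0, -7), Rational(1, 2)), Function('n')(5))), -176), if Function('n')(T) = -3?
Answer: Rational(-457600, 3) ≈ -1.5253e+5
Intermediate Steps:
Function('K')(p, v) = Add(-4, Mul(Rational(1, 9), v)) (Function('K')(p, v) = Add(-4, Mul(Pow(9, -1), v)) = Add(-4, Mul(Rational(1, 9), v)))
Mul(Mul(-200, Function('K')(Pow(Add(0, -7), Rational(1, 2)), Function('n')(5))), -176) = Mul(Mul(-200, Add(-4, Mul(Rational(1, 9), -3))), -176) = Mul(Mul(-200, Add(-4, Rational(-1, 3))), -176) = Mul(Mul(-200, Rational(-13, 3)), -176) = Mul(Rational(2600, 3), -176) = Rational(-457600, 3)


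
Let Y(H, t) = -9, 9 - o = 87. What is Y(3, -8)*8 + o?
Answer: -150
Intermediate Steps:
o = -78 (o = 9 - 1*87 = 9 - 87 = -78)
Y(3, -8)*8 + o = -9*8 - 78 = -72 - 78 = -150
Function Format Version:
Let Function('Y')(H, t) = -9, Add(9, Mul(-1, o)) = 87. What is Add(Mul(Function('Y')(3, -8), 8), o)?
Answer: -150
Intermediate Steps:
o = -78 (o = Add(9, Mul(-1, 87)) = Add(9, -87) = -78)
Add(Mul(Function('Y')(3, -8), 8), o) = Add(Mul(-9, 8), -78) = Add(-72, -78) = -150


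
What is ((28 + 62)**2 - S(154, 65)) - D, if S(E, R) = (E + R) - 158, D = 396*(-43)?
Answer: 25067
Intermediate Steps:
D = -17028
S(E, R) = -158 + E + R
((28 + 62)**2 - S(154, 65)) - D = ((28 + 62)**2 - (-158 + 154 + 65)) - 1*(-17028) = (90**2 - 1*61) + 17028 = (8100 - 61) + 17028 = 8039 + 17028 = 25067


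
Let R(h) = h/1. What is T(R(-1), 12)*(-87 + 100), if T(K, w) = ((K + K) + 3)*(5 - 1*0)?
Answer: 65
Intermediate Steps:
R(h) = h (R(h) = h*1 = h)
T(K, w) = 15 + 10*K (T(K, w) = (2*K + 3)*(5 + 0) = (3 + 2*K)*5 = 15 + 10*K)
T(R(-1), 12)*(-87 + 100) = (15 + 10*(-1))*(-87 + 100) = (15 - 10)*13 = 5*13 = 65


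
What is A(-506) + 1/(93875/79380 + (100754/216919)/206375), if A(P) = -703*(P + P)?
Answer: 597959549249942426744/840495615254879 ≈ 7.1144e+5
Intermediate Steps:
A(P) = -1406*P
A(-506) + 1/(93875/79380 + (100754/216919)/206375) = -1406*(-506) + 1/(93875/79380 + (100754/216919)/206375) = 711436 + 1/(93875*(1/79380) + (100754*(1/216919))*(1/206375)) = 711436 + 1/(18775/15876 + (100754/216919)*(1/206375)) = 711436 + 1/(18775/15876 + 100754/44766658625) = 711436 + 1/(840495615254879/710715472330500) = 711436 + 710715472330500/840495615254879 = 597959549249942426744/840495615254879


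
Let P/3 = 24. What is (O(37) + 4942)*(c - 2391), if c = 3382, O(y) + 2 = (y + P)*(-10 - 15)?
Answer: 2195065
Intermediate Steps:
P = 72 (P = 3*24 = 72)
O(y) = -1802 - 25*y (O(y) = -2 + (y + 72)*(-10 - 15) = -2 + (72 + y)*(-25) = -2 + (-1800 - 25*y) = -1802 - 25*y)
(O(37) + 4942)*(c - 2391) = ((-1802 - 25*37) + 4942)*(3382 - 2391) = ((-1802 - 925) + 4942)*991 = (-2727 + 4942)*991 = 2215*991 = 2195065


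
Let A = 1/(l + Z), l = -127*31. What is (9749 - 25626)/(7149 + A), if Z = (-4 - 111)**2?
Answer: -147465576/66399913 ≈ -2.2209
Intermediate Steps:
Z = 13225 (Z = (-115)**2 = 13225)
l = -3937
A = 1/9288 (A = 1/(-3937 + 13225) = 1/9288 ≈ 0.00010767)
(9749 - 25626)/(7149 + A) = (9749 - 25626)/(7149 + 1/9288) = -15877/66399913/9288 = -15877*9288/66399913 = -147465576/66399913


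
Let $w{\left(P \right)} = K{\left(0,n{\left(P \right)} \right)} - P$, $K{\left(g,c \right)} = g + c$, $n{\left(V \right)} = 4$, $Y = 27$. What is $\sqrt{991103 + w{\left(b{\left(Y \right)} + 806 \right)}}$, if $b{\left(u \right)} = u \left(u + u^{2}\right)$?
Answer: $\sqrt{969889} \approx 984.83$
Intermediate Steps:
$K{\left(g,c \right)} = c + g$
$w{\left(P \right)} = 4 - P$ ($w{\left(P \right)} = \left(4 + 0\right) - P = 4 - P$)
$\sqrt{991103 + w{\left(b{\left(Y \right)} + 806 \right)}} = \sqrt{991103 - \left(802 + 27^{2} \left(1 + 27\right)\right)} = \sqrt{991103 - \left(802 + 20412\right)} = \sqrt{991103 + \left(4 - \left(20412 + 806\right)\right)} = \sqrt{991103 + \left(4 - 21218\right)} = \sqrt{991103 - 21214} = \sqrt{969889}$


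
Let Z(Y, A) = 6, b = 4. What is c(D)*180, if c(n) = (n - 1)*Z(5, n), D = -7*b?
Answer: -31320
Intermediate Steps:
D = -28 (D = -7*4 = -28)
c(n) = -6 + 6*n (c(n) = (n - 1)*6 = (-1 + n)*6 = -6 + 6*n)
c(D)*180 = (-6 + 6*(-28))*180 = (-6 - 168)*180 = -174*180 = -31320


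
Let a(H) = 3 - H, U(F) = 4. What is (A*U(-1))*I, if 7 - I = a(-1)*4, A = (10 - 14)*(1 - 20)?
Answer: -2736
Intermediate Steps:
A = 76 (A = -4*(-19) = 76)
I = -9 (I = 7 - (3 - 1*(-1))*4 = 7 - (3 + 1)*4 = 7 - 4*4 = 7 - 1*16 = 7 - 16 = -9)
(A*U(-1))*I = (76*4)*(-9) = 304*(-9) = -2736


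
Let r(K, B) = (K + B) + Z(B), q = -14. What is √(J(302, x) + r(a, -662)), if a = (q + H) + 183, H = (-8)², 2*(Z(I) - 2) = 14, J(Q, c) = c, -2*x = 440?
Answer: 8*I*√10 ≈ 25.298*I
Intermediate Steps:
x = -220 (x = -½*440 = -220)
Z(I) = 9 (Z(I) = 2 + (½)*14 = 2 + 7 = 9)
H = 64
a = 233 (a = (-14 + 64) + 183 = 50 + 183 = 233)
r(K, B) = 9 + B + K (r(K, B) = (K + B) + 9 = (B + K) + 9 = 9 + B + K)
√(J(302, x) + r(a, -662)) = √(-220 + (9 - 662 + 233)) = √(-220 - 420) = √(-640) = 8*I*√10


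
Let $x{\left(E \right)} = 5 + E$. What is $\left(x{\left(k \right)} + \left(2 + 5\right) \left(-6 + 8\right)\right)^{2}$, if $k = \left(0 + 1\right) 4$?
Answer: $529$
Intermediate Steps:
$k = 4$ ($k = 1 \cdot 4 = 4$)
$\left(x{\left(k \right)} + \left(2 + 5\right) \left(-6 + 8\right)\right)^{2} = \left(\left(5 + 4\right) + \left(2 + 5\right) \left(-6 + 8\right)\right)^{2} = \left(9 + 7 \cdot 2\right)^{2} = \left(9 + 14\right)^{2} = 23^{2} = 529$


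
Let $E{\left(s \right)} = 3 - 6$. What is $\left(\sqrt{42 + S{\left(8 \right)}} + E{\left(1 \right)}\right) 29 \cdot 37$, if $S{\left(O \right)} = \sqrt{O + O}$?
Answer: $-3219 + 1073 \sqrt{46} \approx 4058.4$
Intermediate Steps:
$S{\left(O \right)} = \sqrt{2} \sqrt{O}$ ($S{\left(O \right)} = \sqrt{2 O} = \sqrt{2} \sqrt{O}$)
$E{\left(s \right)} = -3$ ($E{\left(s \right)} = 3 - 6 = -3$)
$\left(\sqrt{42 + S{\left(8 \right)}} + E{\left(1 \right)}\right) 29 \cdot 37 = \left(\sqrt{42 + \sqrt{2} \sqrt{8}} - 3\right) 29 \cdot 37 = \left(\sqrt{42 + \sqrt{2} \cdot 2 \sqrt{2}} - 3\right) 29 \cdot 37 = \left(\sqrt{42 + 4} - 3\right) 29 \cdot 37 = \left(\sqrt{46} - 3\right) 29 \cdot 37 = \left(-3 + \sqrt{46}\right) 29 \cdot 37 = \left(-87 + 29 \sqrt{46}\right) 37 = -3219 + 1073 \sqrt{46}$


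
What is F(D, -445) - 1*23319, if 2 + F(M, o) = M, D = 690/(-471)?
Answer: -3661627/157 ≈ -23322.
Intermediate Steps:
D = -230/157 (D = 690*(-1/471) = -230/157 ≈ -1.4650)
F(M, o) = -2 + M
F(D, -445) - 1*23319 = (-2 - 230/157) - 1*23319 = -544/157 - 23319 = -3661627/157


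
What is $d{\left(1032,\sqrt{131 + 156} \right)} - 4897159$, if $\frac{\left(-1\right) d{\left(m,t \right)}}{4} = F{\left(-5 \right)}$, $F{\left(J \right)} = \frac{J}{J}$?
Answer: $-4897163$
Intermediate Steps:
$F{\left(J \right)} = 1$
$d{\left(m,t \right)} = -4$ ($d{\left(m,t \right)} = \left(-4\right) 1 = -4$)
$d{\left(1032,\sqrt{131 + 156} \right)} - 4897159 = -4 - 4897159 = -4897163$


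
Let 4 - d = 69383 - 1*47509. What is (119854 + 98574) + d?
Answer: 196558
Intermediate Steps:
d = -21870 (d = 4 - (69383 - 1*47509) = 4 - (69383 - 47509) = 4 - 1*21874 = 4 - 21874 = -21870)
(119854 + 98574) + d = (119854 + 98574) - 21870 = 218428 - 21870 = 196558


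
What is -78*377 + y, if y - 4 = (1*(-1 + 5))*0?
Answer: -29402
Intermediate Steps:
y = 4 (y = 4 + (1*(-1 + 5))*0 = 4 + (1*4)*0 = 4 + 4*0 = 4 + 0 = 4)
-78*377 + y = -78*377 + 4 = -29406 + 4 = -29402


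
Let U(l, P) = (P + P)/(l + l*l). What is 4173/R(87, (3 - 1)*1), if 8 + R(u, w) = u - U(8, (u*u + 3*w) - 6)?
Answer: -5564/175 ≈ -31.794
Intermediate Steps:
U(l, P) = 2*P/(l + l**2) (U(l, P) = (2*P)/(l + l**2) = 2*P/(l + l**2))
R(u, w) = -47/6 + u - w/12 - u**2/36 (R(u, w) = -8 + (u - 2*((u*u + 3*w) - 6)/(8*(1 + 8))) = -8 + (u - 2*((u**2 + 3*w) - 6)/(8*9)) = -8 + (u - 2*(-6 + u**2 + 3*w)/(8*9)) = -8 + (u - (-1/6 + w/12 + u**2/36)) = -8 + (u + (1/6 - w/12 - u**2/36)) = -8 + (1/6 + u - w/12 - u**2/36) = -47/6 + u - w/12 - u**2/36)
4173/R(87, (3 - 1)*1) = 4173/(-47/6 + 87 - (3 - 1)/12 - 1/36*87**2) = 4173/(-47/6 + 87 - 1/6 - 1/36*7569) = 4173/(-47/6 + 87 - 1/12*2 - 841/4) = 4173/(-47/6 + 87 - 1/6 - 841/4) = 4173/(-525/4) = 4173*(-4/525) = -5564/175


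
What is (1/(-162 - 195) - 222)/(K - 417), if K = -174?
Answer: 79255/210987 ≈ 0.37564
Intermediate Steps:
(1/(-162 - 195) - 222)/(K - 417) = (1/(-162 - 195) - 222)/(-174 - 417) = (1/(-357) - 222)/(-591) = (-1/357 - 222)*(-1/591) = -79255/357*(-1/591) = 79255/210987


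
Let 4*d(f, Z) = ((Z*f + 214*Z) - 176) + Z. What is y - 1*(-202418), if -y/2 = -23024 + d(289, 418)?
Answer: 143218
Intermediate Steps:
d(f, Z) = -44 + 215*Z/4 + Z*f/4 (d(f, Z) = (((Z*f + 214*Z) - 176) + Z)/4 = (((214*Z + Z*f) - 176) + Z)/4 = ((-176 + 214*Z + Z*f) + Z)/4 = (-176 + 215*Z + Z*f)/4 = -44 + 215*Z/4 + Z*f/4)
y = -59200 (y = -2*(-23024 + (-44 + (215/4)*418 + (¼)*418*289)) = -2*(-23024 + (-44 + 44935/2 + 60401/2)) = -2*(-23024 + 52624) = -2*29600 = -59200)
y - 1*(-202418) = -59200 - 1*(-202418) = -59200 + 202418 = 143218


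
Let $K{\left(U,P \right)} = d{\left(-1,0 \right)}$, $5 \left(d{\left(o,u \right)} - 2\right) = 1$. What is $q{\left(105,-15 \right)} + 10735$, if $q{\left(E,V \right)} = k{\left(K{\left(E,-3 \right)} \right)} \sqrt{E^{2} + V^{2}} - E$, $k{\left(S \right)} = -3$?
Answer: $10630 - 225 \sqrt{2} \approx 10312.0$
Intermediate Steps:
$d{\left(o,u \right)} = \frac{11}{5}$ ($d{\left(o,u \right)} = 2 + \frac{1}{5} \cdot 1 = 2 + \frac{1}{5} = \frac{11}{5}$)
$K{\left(U,P \right)} = \frac{11}{5}$
$q{\left(E,V \right)} = - E - 3 \sqrt{E^{2} + V^{2}}$ ($q{\left(E,V \right)} = - 3 \sqrt{E^{2} + V^{2}} - E = - E - 3 \sqrt{E^{2} + V^{2}}$)
$q{\left(105,-15 \right)} + 10735 = \left(\left(-1\right) 105 - 3 \sqrt{105^{2} + \left(-15\right)^{2}}\right) + 10735 = \left(-105 - 3 \sqrt{11025 + 225}\right) + 10735 = \left(-105 - 3 \sqrt{11250}\right) + 10735 = \left(-105 - 3 \cdot 75 \sqrt{2}\right) + 10735 = \left(-105 - 225 \sqrt{2}\right) + 10735 = 10630 - 225 \sqrt{2}$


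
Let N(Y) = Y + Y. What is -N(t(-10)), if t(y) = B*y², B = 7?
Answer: -1400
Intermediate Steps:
t(y) = 7*y²
N(Y) = 2*Y
-N(t(-10)) = -2*7*(-10)² = -2*7*100 = -2*700 = -1*1400 = -1400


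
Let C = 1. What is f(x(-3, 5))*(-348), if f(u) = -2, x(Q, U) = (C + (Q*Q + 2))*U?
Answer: 696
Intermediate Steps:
x(Q, U) = U*(3 + Q²) (x(Q, U) = (1 + (Q*Q + 2))*U = (1 + (Q² + 2))*U = (1 + (2 + Q²))*U = (3 + Q²)*U = U*(3 + Q²))
f(x(-3, 5))*(-348) = -2*(-348) = 696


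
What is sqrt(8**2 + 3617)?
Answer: 3*sqrt(409) ≈ 60.671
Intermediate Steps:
sqrt(8**2 + 3617) = sqrt(64 + 3617) = sqrt(3681) = 3*sqrt(409)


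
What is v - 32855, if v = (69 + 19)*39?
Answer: -29423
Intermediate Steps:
v = 3432 (v = 88*39 = 3432)
v - 32855 = 3432 - 32855 = -29423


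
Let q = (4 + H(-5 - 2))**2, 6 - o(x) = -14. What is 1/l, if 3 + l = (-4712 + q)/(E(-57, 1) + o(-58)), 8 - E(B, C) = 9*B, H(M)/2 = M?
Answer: -541/6235 ≈ -0.086768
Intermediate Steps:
H(M) = 2*M
o(x) = 20 (o(x) = 6 - 1*(-14) = 6 + 14 = 20)
E(B, C) = 8 - 9*B
q = 100 (q = (4 + 2*(-5 - 2))**2 = (4 + 2*(-7))**2 = (4 - 14)**2 = (-10)**2 = 100)
l = -6235/541 (l = -3 + (-4712 + 100)/((8 - 9*(-57)) + 20) = -3 - 4612/((8 + 513) + 20) = -3 - 4612/(521 + 20) = -3 - 4612/541 = -6235/541 ≈ -11.525)
1/l = 1/(-6235/541) = -541/6235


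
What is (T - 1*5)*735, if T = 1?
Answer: -2940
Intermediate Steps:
(T - 1*5)*735 = (1 - 1*5)*735 = (1 - 5)*735 = -4*735 = -2940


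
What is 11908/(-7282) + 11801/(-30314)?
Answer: -223456997/110373274 ≈ -2.0246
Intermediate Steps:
11908/(-7282) + 11801/(-30314) = 11908*(-1/7282) + 11801*(-1/30314) = -5954/3641 - 11801/30314 = -223456997/110373274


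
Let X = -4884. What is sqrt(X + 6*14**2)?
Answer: 6*I*sqrt(103) ≈ 60.893*I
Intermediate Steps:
sqrt(X + 6*14**2) = sqrt(-4884 + 6*14**2) = sqrt(-4884 + 6*196) = sqrt(-4884 + 1176) = sqrt(-3708) = 6*I*sqrt(103)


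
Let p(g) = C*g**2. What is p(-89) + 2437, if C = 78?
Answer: 620275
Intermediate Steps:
p(g) = 78*g**2
p(-89) + 2437 = 78*(-89)**2 + 2437 = 78*7921 + 2437 = 617838 + 2437 = 620275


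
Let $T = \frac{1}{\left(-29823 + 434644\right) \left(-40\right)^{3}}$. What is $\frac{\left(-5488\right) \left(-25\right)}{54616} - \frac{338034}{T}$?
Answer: $\frac{59790652741560209150}{6827} \approx 8.758 \cdot 10^{15}$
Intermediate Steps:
$T = - \frac{1}{25908544000}$ ($T = \frac{1}{404821 \left(-64000\right)} = \frac{1}{404821} \left(- \frac{1}{64000}\right) = - \frac{1}{25908544000} \approx -3.8597 \cdot 10^{-11}$)
$\frac{\left(-5488\right) \left(-25\right)}{54616} - \frac{338034}{T} = \frac{\left(-5488\right) \left(-25\right)}{54616} - \frac{338034}{- \frac{1}{25908544000}} = 137200 \cdot \frac{1}{54616} - -8757968762496000 = \frac{17150}{6827} + 8757968762496000 = \frac{59790652741560209150}{6827}$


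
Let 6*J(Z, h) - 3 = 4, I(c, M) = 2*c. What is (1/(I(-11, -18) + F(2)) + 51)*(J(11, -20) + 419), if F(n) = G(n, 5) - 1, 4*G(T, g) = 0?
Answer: 1477306/69 ≈ 21410.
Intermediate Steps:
G(T, g) = 0 (G(T, g) = (¼)*0 = 0)
J(Z, h) = 7/6 (J(Z, h) = ½ + (⅙)*4 = ½ + ⅔ = 7/6)
F(n) = -1 (F(n) = 0 - 1 = -1)
(1/(I(-11, -18) + F(2)) + 51)*(J(11, -20) + 419) = (1/(2*(-11) - 1) + 51)*(7/6 + 419) = (1/(-22 - 1) + 51)*(2521/6) = (1/(-23) + 51)*(2521/6) = (-1/23 + 51)*(2521/6) = (1172/23)*(2521/6) = 1477306/69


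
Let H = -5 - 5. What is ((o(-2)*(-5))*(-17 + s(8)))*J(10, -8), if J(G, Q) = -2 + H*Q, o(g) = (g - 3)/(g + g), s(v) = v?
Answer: 8775/2 ≈ 4387.5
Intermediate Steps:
H = -10
o(g) = (-3 + g)/(2*g) (o(g) = (-3 + g)/((2*g)) = (-3 + g)*(1/(2*g)) = (-3 + g)/(2*g))
J(G, Q) = -2 - 10*Q
((o(-2)*(-5))*(-17 + s(8)))*J(10, -8) = ((((½)*(-3 - 2)/(-2))*(-5))*(-17 + 8))*(-2 - 10*(-8)) = ((((½)*(-½)*(-5))*(-5))*(-9))*(-2 + 80) = (((5/4)*(-5))*(-9))*78 = -25/4*(-9)*78 = (225/4)*78 = 8775/2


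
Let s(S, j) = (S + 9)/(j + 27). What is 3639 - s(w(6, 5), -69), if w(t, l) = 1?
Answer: 76424/21 ≈ 3639.2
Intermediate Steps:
s(S, j) = (9 + S)/(27 + j)
3639 - s(w(6, 5), -69) = 3639 - (9 + 1)/(27 - 69) = 3639 - 10/(-42) = 3639 - (-1)*10/42 = 3639 - 1*(-5/21) = 3639 + 5/21 = 76424/21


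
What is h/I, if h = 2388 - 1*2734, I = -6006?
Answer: 173/3003 ≈ 0.057609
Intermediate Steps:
h = -346 (h = 2388 - 2734 = -346)
h/I = -346/(-6006) = -346*(-1/6006) = 173/3003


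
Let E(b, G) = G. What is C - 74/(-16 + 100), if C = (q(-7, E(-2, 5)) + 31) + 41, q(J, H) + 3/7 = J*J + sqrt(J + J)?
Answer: 5027/42 + I*sqrt(14) ≈ 119.69 + 3.7417*I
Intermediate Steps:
q(J, H) = -3/7 + J**2 + sqrt(2)*sqrt(J) (q(J, H) = -3/7 + (J*J + sqrt(J + J)) = -3/7 + (J**2 + sqrt(2*J)) = -3/7 + (J**2 + sqrt(2)*sqrt(J)) = -3/7 + J**2 + sqrt(2)*sqrt(J))
C = 844/7 + I*sqrt(14) (C = ((-3/7 + (-7)**2 + sqrt(2)*sqrt(-7)) + 31) + 41 = ((-3/7 + 49 + sqrt(2)*(I*sqrt(7))) + 31) + 41 = ((-3/7 + 49 + I*sqrt(14)) + 31) + 41 = ((340/7 + I*sqrt(14)) + 31) + 41 = (557/7 + I*sqrt(14)) + 41 = 844/7 + I*sqrt(14) ≈ 120.57 + 3.7417*I)
C - 74/(-16 + 100) = (844/7 + I*sqrt(14)) - 74/(-16 + 100) = (844/7 + I*sqrt(14)) - 74/84 = (844/7 + I*sqrt(14)) - 74*1/84 = (844/7 + I*sqrt(14)) - 37/42 = 5027/42 + I*sqrt(14)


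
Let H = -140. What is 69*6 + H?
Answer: 274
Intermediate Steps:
69*6 + H = 69*6 - 140 = 414 - 140 = 274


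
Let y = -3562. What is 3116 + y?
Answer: -446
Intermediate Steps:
3116 + y = 3116 - 3562 = -446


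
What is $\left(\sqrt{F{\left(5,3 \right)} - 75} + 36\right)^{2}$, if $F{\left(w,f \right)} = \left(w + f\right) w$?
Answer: $\left(36 + i \sqrt{35}\right)^{2} \approx 1261.0 + 425.96 i$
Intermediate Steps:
$F{\left(w,f \right)} = w \left(f + w\right)$ ($F{\left(w,f \right)} = \left(f + w\right) w = w \left(f + w\right)$)
$\left(\sqrt{F{\left(5,3 \right)} - 75} + 36\right)^{2} = \left(\sqrt{5 \left(3 + 5\right) - 75} + 36\right)^{2} = \left(\sqrt{5 \cdot 8 - 75} + 36\right)^{2} = \left(\sqrt{40 - 75} + 36\right)^{2} = \left(\sqrt{-35} + 36\right)^{2} = \left(i \sqrt{35} + 36\right)^{2} = \left(36 + i \sqrt{35}\right)^{2}$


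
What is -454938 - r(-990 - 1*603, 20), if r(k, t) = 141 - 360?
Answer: -454719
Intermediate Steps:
r(k, t) = -219
-454938 - r(-990 - 1*603, 20) = -454938 - 1*(-219) = -454938 + 219 = -454719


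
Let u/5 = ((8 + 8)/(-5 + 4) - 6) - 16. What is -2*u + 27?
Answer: 407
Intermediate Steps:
u = -190 (u = 5*(((8 + 8)/(-5 + 4) - 6) - 16) = 5*((16/(-1) - 6) - 16) = 5*((16*(-1) - 6) - 16) = 5*((-16 - 6) - 16) = 5*(-22 - 16) = 5*(-38) = -190)
-2*u + 27 = -2*(-190) + 27 = 380 + 27 = 407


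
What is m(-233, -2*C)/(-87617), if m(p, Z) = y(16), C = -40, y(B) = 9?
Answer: -9/87617 ≈ -0.00010272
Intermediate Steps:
m(p, Z) = 9
m(-233, -2*C)/(-87617) = 9/(-87617) = 9*(-1/87617) = -9/87617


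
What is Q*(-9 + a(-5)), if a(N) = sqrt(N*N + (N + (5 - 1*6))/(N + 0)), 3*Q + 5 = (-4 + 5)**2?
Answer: 12 - 4*sqrt(655)/15 ≈ 5.1752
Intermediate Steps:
Q = -4/3 (Q = -5/3 + (-4 + 5)**2/3 = -5/3 + (1/3)*1**2 = -5/3 + (1/3)*1 = -5/3 + 1/3 = -4/3 ≈ -1.3333)
a(N) = sqrt(N**2 + (-1 + N)/N) (a(N) = sqrt(N**2 + (N + (5 - 6))/N) = sqrt(N**2 + (N - 1)/N) = sqrt(N**2 + (-1 + N)/N))
Q*(-9 + a(-5)) = -4*(-9 + sqrt((-1 - 5 + (-5)**3)/(-5)))/3 = -4*(-9 + sqrt(-(-1 - 5 - 125)/5))/3 = -4*(-9 + sqrt(-1/5*(-131)))/3 = -4*(-9 + sqrt(131/5))/3 = -4*(-9 + sqrt(655)/5)/3 = 12 - 4*sqrt(655)/15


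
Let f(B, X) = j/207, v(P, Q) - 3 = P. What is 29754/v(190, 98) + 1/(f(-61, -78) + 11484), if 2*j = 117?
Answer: 15718362736/101957461 ≈ 154.17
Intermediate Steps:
j = 117/2 (j = (½)*117 = 117/2 ≈ 58.500)
v(P, Q) = 3 + P
f(B, X) = 13/46 (f(B, X) = (117/2)/207 = (117/2)*(1/207) = 13/46)
29754/v(190, 98) + 1/(f(-61, -78) + 11484) = 29754/(3 + 190) + 1/(13/46 + 11484) = 29754/193 + 1/(528277/46) = 29754*(1/193) + 46/528277 = 29754/193 + 46/528277 = 15718362736/101957461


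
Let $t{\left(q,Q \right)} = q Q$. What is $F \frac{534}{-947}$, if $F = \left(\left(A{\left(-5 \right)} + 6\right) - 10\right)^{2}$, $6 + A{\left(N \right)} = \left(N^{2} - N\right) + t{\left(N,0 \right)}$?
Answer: $- \frac{213600}{947} \approx -225.55$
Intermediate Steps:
$t{\left(q,Q \right)} = Q q$
$A{\left(N \right)} = -6 + N^{2} - N$ ($A{\left(N \right)} = -6 + \left(\left(N^{2} - N\right) + 0 N\right) = -6 + \left(\left(N^{2} - N\right) + 0\right) = -6 + \left(N^{2} - N\right) = -6 + N^{2} - N$)
$F = 400$ ($F = \left(\left(\left(-6 + \left(-5\right)^{2} - -5\right) + 6\right) - 10\right)^{2} = \left(\left(\left(-6 + 25 + 5\right) + 6\right) - 10\right)^{2} = \left(\left(24 + 6\right) - 10\right)^{2} = \left(30 - 10\right)^{2} = 20^{2} = 400$)
$F \frac{534}{-947} = 400 \frac{534}{-947} = 400 \cdot 534 \left(- \frac{1}{947}\right) = 400 \left(- \frac{534}{947}\right) = - \frac{213600}{947}$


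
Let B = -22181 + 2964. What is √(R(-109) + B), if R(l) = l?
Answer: I*√19326 ≈ 139.02*I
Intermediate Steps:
B = -19217
√(R(-109) + B) = √(-109 - 19217) = √(-19326) = I*√19326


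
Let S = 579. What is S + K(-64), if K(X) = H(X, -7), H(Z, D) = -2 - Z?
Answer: 641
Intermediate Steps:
K(X) = -2 - X
S + K(-64) = 579 + (-2 - 1*(-64)) = 579 + (-2 + 64) = 579 + 62 = 641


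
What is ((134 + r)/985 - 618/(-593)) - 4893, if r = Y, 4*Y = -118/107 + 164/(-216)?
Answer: -66038792367263/13499834760 ≈ -4891.8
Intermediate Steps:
Y = -10759/23112 (Y = (-118/107 + 164/(-216))/4 = (-118*1/107 + 164*(-1/216))/4 = (-118/107 - 41/54)/4 = (1/4)*(-10759/5778) = -10759/23112 ≈ -0.46552)
r = -10759/23112 ≈ -0.46552
((134 + r)/985 - 618/(-593)) - 4893 = ((134 - 10759/23112)/985 - 618/(-593)) - 4893 = ((3086249/23112)*(1/985) - 618*(-1/593)) - 4893 = (3086249/22765320 + 618/593) - 4893 = 15899113417/13499834760 - 4893 = -66038792367263/13499834760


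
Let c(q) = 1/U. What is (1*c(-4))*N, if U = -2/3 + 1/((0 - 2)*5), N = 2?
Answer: -60/23 ≈ -2.6087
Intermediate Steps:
U = -23/30 (U = -2*⅓ + (⅕)/(-2) = -⅔ - ½*⅕ = -⅔ - ⅒ = -23/30 ≈ -0.76667)
c(q) = -30/23 (c(q) = 1/(-23/30) = -30/23)
(1*c(-4))*N = (1*(-30/23))*2 = -30/23*2 = -60/23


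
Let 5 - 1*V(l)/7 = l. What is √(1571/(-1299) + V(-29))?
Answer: √399560709/1299 ≈ 15.388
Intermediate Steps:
V(l) = 35 - 7*l
√(1571/(-1299) + V(-29)) = √(1571/(-1299) + (35 - 7*(-29))) = √(1571*(-1/1299) + (35 + 203)) = √(-1571/1299 + 238) = √(307591/1299) = √399560709/1299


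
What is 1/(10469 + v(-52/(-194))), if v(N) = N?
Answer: 97/1015519 ≈ 9.5518e-5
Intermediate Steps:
1/(10469 + v(-52/(-194))) = 1/(10469 - 52/(-194)) = 1/(10469 - 52*(-1/194)) = 1/(10469 + 26/97) = 1/(1015519/97) = 97/1015519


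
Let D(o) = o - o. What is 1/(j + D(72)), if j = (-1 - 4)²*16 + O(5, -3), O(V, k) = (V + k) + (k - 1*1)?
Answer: 1/398 ≈ 0.0025126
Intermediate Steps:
O(V, k) = -1 + V + 2*k (O(V, k) = (V + k) + (k - 1) = (V + k) + (-1 + k) = -1 + V + 2*k)
D(o) = 0
j = 398 (j = (-1 - 4)²*16 + (-1 + 5 + 2*(-3)) = (-5)²*16 + (-1 + 5 - 6) = 25*16 - 2 = 400 - 2 = 398)
1/(j + D(72)) = 1/(398 + 0) = 1/398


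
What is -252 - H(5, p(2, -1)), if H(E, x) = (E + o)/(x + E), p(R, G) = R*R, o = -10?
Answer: -2263/9 ≈ -251.44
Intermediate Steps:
p(R, G) = R**2
H(E, x) = (-10 + E)/(E + x) (H(E, x) = (E - 10)/(x + E) = (-10 + E)/(E + x))
-252 - H(5, p(2, -1)) = -252 - (-10 + 5)/(5 + 2**2) = -252 - (-5)/(5 + 4) = -252 - (-5)/9 = -252 - 1*(-5/9) = -252 + 5/9 = -2263/9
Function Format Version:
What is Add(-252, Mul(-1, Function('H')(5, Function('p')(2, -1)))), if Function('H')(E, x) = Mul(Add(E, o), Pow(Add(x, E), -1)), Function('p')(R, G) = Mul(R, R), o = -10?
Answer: Rational(-2263, 9) ≈ -251.44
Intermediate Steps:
Function('p')(R, G) = Pow(R, 2)
Function('H')(E, x) = Mul(Pow(Add(E, x), -1), Add(-10, E)) (Function('H')(E, x) = Mul(Add(E, -10), Pow(Add(x, E), -1)) = Mul(Add(-10, E), Pow(Add(E, x), -1)) = Mul(Pow(Add(E, x), -1), Add(-10, E)))
Add(-252, Mul(-1, Function('H')(5, Function('p')(2, -1)))) = Add(-252, Mul(-1, Mul(Pow(Add(5, Pow(2, 2)), -1), Add(-10, 5)))) = Add(-252, Mul(-1, Mul(Pow(Add(5, 4), -1), -5))) = Add(-252, Mul(-1, Mul(Pow(9, -1), -5))) = Add(-252, Mul(-1, Mul(Rational(1, 9), -5))) = Add(-252, Mul(-1, Rational(-5, 9))) = Add(-252, Rational(5, 9)) = Rational(-2263, 9)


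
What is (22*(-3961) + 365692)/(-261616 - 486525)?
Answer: -278550/748141 ≈ -0.37232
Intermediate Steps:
(22*(-3961) + 365692)/(-261616 - 486525) = (-87142 + 365692)/(-748141) = 278550*(-1/748141) = -278550/748141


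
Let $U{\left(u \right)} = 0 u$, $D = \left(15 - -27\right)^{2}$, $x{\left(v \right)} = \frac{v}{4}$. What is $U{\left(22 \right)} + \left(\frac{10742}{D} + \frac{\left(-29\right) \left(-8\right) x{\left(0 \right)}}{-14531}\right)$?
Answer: $\frac{5371}{882} \approx 6.0896$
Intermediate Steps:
$x{\left(v \right)} = \frac{v}{4}$ ($x{\left(v \right)} = v \frac{1}{4} = \frac{v}{4}$)
$D = 1764$ ($D = \left(15 + \left(-10 + 37\right)\right)^{2} = \left(15 + 27\right)^{2} = 42^{2} = 1764$)
$U{\left(u \right)} = 0$
$U{\left(22 \right)} + \left(\frac{10742}{D} + \frac{\left(-29\right) \left(-8\right) x{\left(0 \right)}}{-14531}\right) = 0 + \left(\frac{10742}{1764} + \frac{\left(-29\right) \left(-8\right) \frac{1}{4} \cdot 0}{-14531}\right) = 0 + \left(10742 \cdot \frac{1}{1764} + 232 \cdot 0 \left(- \frac{1}{14531}\right)\right) = 0 + \left(\frac{5371}{882} + 0 \left(- \frac{1}{14531}\right)\right) = 0 + \left(\frac{5371}{882} + 0\right) = 0 + \frac{5371}{882} = \frac{5371}{882}$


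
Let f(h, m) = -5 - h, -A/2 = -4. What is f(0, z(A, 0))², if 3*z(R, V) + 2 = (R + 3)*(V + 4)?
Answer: 25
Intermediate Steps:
A = 8 (A = -2*(-4) = 8)
z(R, V) = -⅔ + (3 + R)*(4 + V)/3 (z(R, V) = -⅔ + ((R + 3)*(V + 4))/3 = -⅔ + ((3 + R)*(4 + V))/3 = -⅔ + (3 + R)*(4 + V)/3)
f(0, z(A, 0))² = (-5 - 1*0)² = (-5 + 0)² = (-5)² = 25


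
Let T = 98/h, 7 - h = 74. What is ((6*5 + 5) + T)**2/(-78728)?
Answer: -5049009/353409992 ≈ -0.014287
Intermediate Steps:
h = -67 (h = 7 - 1*74 = 7 - 74 = -67)
T = -98/67 (T = 98/(-67) = 98*(-1/67) = -98/67 ≈ -1.4627)
((6*5 + 5) + T)**2/(-78728) = ((6*5 + 5) - 98/67)**2/(-78728) = ((30 + 5) - 98/67)**2*(-1/78728) = (35 - 98/67)**2*(-1/78728) = (2247/67)**2*(-1/78728) = (5049009/4489)*(-1/78728) = -5049009/353409992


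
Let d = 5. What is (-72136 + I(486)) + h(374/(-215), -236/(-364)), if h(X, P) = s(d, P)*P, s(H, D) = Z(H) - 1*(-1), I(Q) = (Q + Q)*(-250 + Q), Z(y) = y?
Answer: 14310650/91 ≈ 1.5726e+5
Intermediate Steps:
I(Q) = 2*Q*(-250 + Q) (I(Q) = (2*Q)*(-250 + Q) = 2*Q*(-250 + Q))
s(H, D) = 1 + H (s(H, D) = H - 1*(-1) = H + 1 = 1 + H)
h(X, P) = 6*P (h(X, P) = (1 + 5)*P = 6*P)
(-72136 + I(486)) + h(374/(-215), -236/(-364)) = (-72136 + 2*486*(-250 + 486)) + 6*(-236/(-364)) = (-72136 + 2*486*236) + 6*(-236*(-1/364)) = (-72136 + 229392) + 6*(59/91) = 157256 + 354/91 = 14310650/91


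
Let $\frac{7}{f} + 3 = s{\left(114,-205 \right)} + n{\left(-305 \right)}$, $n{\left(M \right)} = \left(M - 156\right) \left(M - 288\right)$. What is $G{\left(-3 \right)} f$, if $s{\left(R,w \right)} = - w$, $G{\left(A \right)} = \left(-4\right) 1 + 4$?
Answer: $0$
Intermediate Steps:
$G{\left(A \right)} = 0$ ($G{\left(A \right)} = -4 + 4 = 0$)
$n{\left(M \right)} = \left(-288 + M\right) \left(-156 + M\right)$ ($n{\left(M \right)} = \left(-156 + M\right) \left(-288 + M\right) = \left(-288 + M\right) \left(-156 + M\right)$)
$f = \frac{7}{273575}$ ($f = \frac{7}{-3 + \left(\left(-1\right) \left(-205\right) + \left(44928 + \left(-305\right)^{2} - -135420\right)\right)} = \frac{7}{-3 + \left(205 + \left(44928 + 93025 + 135420\right)\right)} = \frac{7}{-3 + \left(205 + 273373\right)} = \frac{7}{-3 + 273578} = \frac{7}{273575} \approx 2.5587 \cdot 10^{-5}$)
$G{\left(-3 \right)} f = 0 \cdot \frac{7}{273575} = 0$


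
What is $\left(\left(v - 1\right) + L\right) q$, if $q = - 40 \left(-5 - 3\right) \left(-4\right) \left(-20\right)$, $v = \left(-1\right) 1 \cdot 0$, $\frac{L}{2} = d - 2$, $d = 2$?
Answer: $-25600$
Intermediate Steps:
$L = 0$ ($L = 2 \left(2 - 2\right) = 2 \cdot 0 = 0$)
$v = 0$ ($v = \left(-1\right) 0 = 0$)
$q = 25600$ ($q = - 40 \left(\left(-8\right) \left(-4\right)\right) \left(-20\right) = \left(-40\right) 32 \left(-20\right) = \left(-1280\right) \left(-20\right) = 25600$)
$\left(\left(v - 1\right) + L\right) q = \left(\left(0 - 1\right) + 0\right) 25600 = \left(-1 + 0\right) 25600 = \left(-1\right) 25600 = -25600$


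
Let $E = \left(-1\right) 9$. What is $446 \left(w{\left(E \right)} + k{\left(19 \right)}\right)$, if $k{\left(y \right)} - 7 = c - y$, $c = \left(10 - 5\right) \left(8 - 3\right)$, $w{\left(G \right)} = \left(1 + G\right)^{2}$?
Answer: $34342$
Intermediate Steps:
$E = -9$
$c = 25$ ($c = 5 \cdot 5 = 25$)
$k{\left(y \right)} = 32 - y$ ($k{\left(y \right)} = 7 - \left(-25 + y\right) = 32 - y$)
$446 \left(w{\left(E \right)} + k{\left(19 \right)}\right) = 446 \left(\left(1 - 9\right)^{2} + \left(32 - 19\right)\right) = 446 \left(\left(-8\right)^{2} + \left(32 - 19\right)\right) = 446 \left(64 + 13\right) = 446 \cdot 77 = 34342$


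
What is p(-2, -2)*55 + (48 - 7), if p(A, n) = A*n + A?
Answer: 151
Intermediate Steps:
p(A, n) = A + A*n
p(-2, -2)*55 + (48 - 7) = -2*(1 - 2)*55 + (48 - 7) = -2*(-1)*55 + 41 = 2*55 + 41 = 110 + 41 = 151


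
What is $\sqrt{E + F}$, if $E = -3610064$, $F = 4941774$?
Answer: $\sqrt{1331710} \approx 1154.0$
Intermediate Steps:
$\sqrt{E + F} = \sqrt{-3610064 + 4941774} = \sqrt{1331710}$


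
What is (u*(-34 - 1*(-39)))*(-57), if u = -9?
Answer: 2565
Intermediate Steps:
(u*(-34 - 1*(-39)))*(-57) = -9*(-34 - 1*(-39))*(-57) = -9*(-34 + 39)*(-57) = -9*5*(-57) = -45*(-57) = 2565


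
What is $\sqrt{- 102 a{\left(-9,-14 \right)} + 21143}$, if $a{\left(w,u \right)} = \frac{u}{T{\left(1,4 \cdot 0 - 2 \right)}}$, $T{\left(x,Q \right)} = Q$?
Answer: $\sqrt{20429} \approx 142.93$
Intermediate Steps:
$a{\left(w,u \right)} = - \frac{u}{2}$ ($a{\left(w,u \right)} = \frac{u}{4 \cdot 0 - 2} = \frac{u}{0 - 2} = \frac{u}{-2} = u \left(- \frac{1}{2}\right) = - \frac{u}{2}$)
$\sqrt{- 102 a{\left(-9,-14 \right)} + 21143} = \sqrt{- 102 \left(\left(- \frac{1}{2}\right) \left(-14\right)\right) + 21143} = \sqrt{\left(-102\right) 7 + 21143} = \sqrt{-714 + 21143} = \sqrt{20429}$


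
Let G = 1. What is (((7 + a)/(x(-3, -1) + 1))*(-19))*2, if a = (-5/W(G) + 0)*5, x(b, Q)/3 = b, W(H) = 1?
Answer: -171/2 ≈ -85.500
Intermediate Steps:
x(b, Q) = 3*b
a = -25 (a = (-5/1 + 0)*5 = (-5*1 + 0)*5 = (-5 + 0)*5 = -5*5 = -25)
(((7 + a)/(x(-3, -1) + 1))*(-19))*2 = (((7 - 25)/(3*(-3) + 1))*(-19))*2 = (-18/(-9 + 1)*(-19))*2 = (-18/(-8)*(-19))*2 = (-18*(-⅛)*(-19))*2 = ((9/4)*(-19))*2 = -171/4*2 = -171/2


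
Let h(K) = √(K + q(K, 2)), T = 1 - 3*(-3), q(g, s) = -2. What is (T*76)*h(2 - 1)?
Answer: 760*I ≈ 760.0*I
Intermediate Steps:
T = 10 (T = 1 + 9 = 10)
h(K) = √(-2 + K) (h(K) = √(K - 2) = √(-2 + K))
(T*76)*h(2 - 1) = (10*76)*√(-2 + (2 - 1)) = 760*√(-2 + 1) = 760*√(-1) = 760*I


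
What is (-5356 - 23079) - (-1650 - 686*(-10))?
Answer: -33645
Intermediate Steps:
(-5356 - 23079) - (-1650 - 686*(-10)) = -28435 - (-1650 - 1*(-6860)) = -28435 - (-1650 + 6860) = -28435 - 1*5210 = -28435 - 5210 = -33645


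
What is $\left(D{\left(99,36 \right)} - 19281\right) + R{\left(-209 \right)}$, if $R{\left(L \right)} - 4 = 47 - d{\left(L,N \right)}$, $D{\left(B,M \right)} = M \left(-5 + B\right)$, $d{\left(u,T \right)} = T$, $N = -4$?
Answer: $-15842$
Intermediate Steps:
$R{\left(L \right)} = 55$ ($R{\left(L \right)} = 4 + \left(47 - -4\right) = 4 + \left(47 + 4\right) = 4 + 51 = 55$)
$\left(D{\left(99,36 \right)} - 19281\right) + R{\left(-209 \right)} = \left(36 \left(-5 + 99\right) - 19281\right) + 55 = \left(36 \cdot 94 - 19281\right) + 55 = \left(3384 - 19281\right) + 55 = -15897 + 55 = -15842$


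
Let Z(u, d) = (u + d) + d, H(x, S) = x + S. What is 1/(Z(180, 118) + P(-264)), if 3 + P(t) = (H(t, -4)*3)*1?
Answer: -1/391 ≈ -0.0025575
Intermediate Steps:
H(x, S) = S + x
Z(u, d) = u + 2*d (Z(u, d) = (d + u) + d = u + 2*d)
P(t) = -15 + 3*t (P(t) = -3 + ((-4 + t)*3)*1 = -3 + (-12 + 3*t)*1 = -3 + (-12 + 3*t) = -15 + 3*t)
1/(Z(180, 118) + P(-264)) = 1/((180 + 2*118) + (-15 + 3*(-264))) = 1/((180 + 236) + (-15 - 792)) = 1/(416 - 807) = 1/(-391) = -1/391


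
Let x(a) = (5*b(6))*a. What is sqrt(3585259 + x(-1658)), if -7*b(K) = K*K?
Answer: sqrt(177766771)/7 ≈ 1904.7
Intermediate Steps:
b(K) = -K**2/7 (b(K) = -K*K/7 = -K**2/7)
x(a) = -180*a/7 (x(a) = (5*(-1/7*6**2))*a = (5*(-1/7*36))*a = (5*(-36/7))*a = -180*a/7)
sqrt(3585259 + x(-1658)) = sqrt(3585259 - 180/7*(-1658)) = sqrt(3585259 + 298440/7) = sqrt(25395253/7) = sqrt(177766771)/7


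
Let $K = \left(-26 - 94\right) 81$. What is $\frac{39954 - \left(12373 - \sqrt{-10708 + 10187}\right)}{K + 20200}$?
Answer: $\frac{27581}{10480} + \frac{i \sqrt{521}}{10480} \approx 2.6318 + 0.002178 i$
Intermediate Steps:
$K = -9720$ ($K = \left(-120\right) 81 = -9720$)
$\frac{39954 - \left(12373 - \sqrt{-10708 + 10187}\right)}{K + 20200} = \frac{39954 - \left(12373 - \sqrt{-10708 + 10187}\right)}{-9720 + 20200} = \frac{39954 - \left(12373 - \sqrt{-521}\right)}{10480} = \left(39954 - \left(12373 - i \sqrt{521}\right)\right) \frac{1}{10480} = \left(27581 + i \sqrt{521}\right) \frac{1}{10480} = \frac{27581}{10480} + \frac{i \sqrt{521}}{10480}$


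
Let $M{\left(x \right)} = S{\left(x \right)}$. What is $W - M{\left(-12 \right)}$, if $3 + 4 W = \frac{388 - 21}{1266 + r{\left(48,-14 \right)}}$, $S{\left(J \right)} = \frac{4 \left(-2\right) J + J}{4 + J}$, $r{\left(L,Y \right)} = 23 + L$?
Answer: $\frac{26255}{2674} \approx 9.8186$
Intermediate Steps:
$S{\left(J \right)} = - \frac{7 J}{4 + J}$ ($S{\left(J \right)} = \frac{- 8 J + J}{4 + J} = \frac{\left(-7\right) J}{4 + J} = - \frac{7 J}{4 + J}$)
$M{\left(x \right)} = - \frac{7 x}{4 + x}$
$W = - \frac{911}{1337}$ ($W = - \frac{3}{4} + \frac{\left(388 - 21\right) \frac{1}{1266 + \left(23 + 48\right)}}{4} = - \frac{3}{4} + \frac{367 \frac{1}{1266 + 71}}{4} = - \frac{3}{4} + \frac{367 \cdot \frac{1}{1337}}{4} = - \frac{3}{4} + \frac{1}{4} \cdot \frac{367}{1337} = - \frac{3}{4} + \frac{367}{5348} = - \frac{911}{1337} \approx -0.68138$)
$W - M{\left(-12 \right)} = - \frac{911}{1337} - \left(-7\right) \left(-12\right) \frac{1}{4 - 12} = - \frac{911}{1337} - \left(-7\right) \left(-12\right) \frac{1}{-8} = - \frac{911}{1337} - \left(-7\right) \left(-12\right) \left(- \frac{1}{8}\right) = - \frac{911}{1337} - - \frac{21}{2} = - \frac{911}{1337} + \frac{21}{2} = \frac{26255}{2674}$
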